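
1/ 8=0.12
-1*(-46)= 46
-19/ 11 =-1.73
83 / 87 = 0.95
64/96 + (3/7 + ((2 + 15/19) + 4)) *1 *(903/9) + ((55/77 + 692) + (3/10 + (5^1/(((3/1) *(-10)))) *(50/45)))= 1417.71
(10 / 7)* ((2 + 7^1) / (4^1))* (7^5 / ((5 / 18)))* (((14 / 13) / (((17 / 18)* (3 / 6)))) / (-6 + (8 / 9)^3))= -35727715548 / 426751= -83720.29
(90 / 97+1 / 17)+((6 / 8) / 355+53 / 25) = 3.11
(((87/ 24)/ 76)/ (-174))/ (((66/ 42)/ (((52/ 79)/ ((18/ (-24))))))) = 91/ 594396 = 0.00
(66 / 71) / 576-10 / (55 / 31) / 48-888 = -66587371 / 74976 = -888.12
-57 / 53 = -1.08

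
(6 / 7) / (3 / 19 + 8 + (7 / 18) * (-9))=0.18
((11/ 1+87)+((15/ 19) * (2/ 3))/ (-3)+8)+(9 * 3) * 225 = 352307/ 57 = 6180.82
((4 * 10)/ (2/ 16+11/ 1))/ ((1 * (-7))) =-320/ 623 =-0.51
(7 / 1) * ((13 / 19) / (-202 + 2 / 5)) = -65 / 2736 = -0.02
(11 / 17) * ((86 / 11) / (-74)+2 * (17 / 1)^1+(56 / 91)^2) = 2357403 / 106301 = 22.18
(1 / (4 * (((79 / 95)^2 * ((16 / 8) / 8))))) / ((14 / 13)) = 117325 / 87374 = 1.34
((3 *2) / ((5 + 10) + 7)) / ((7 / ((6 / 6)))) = 3 / 77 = 0.04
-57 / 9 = -19 / 3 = -6.33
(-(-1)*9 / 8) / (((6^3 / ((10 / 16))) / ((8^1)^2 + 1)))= 325 / 1536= 0.21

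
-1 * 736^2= -541696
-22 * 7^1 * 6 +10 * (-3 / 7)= -6498 / 7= -928.29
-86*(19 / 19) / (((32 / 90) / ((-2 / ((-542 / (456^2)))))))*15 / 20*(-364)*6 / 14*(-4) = -23537835360 / 271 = -86855481.03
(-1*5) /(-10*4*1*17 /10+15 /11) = 55 /733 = 0.08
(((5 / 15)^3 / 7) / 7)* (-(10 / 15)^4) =-16 / 107163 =-0.00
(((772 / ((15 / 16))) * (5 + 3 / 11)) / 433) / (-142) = -358208 / 5072595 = -0.07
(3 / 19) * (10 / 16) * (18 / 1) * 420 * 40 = 567000 / 19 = 29842.11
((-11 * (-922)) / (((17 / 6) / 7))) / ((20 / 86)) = 9158226 / 85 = 107743.84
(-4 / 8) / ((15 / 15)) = -1 / 2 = -0.50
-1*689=-689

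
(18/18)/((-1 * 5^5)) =-1/3125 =-0.00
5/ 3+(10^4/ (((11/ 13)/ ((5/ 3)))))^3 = 274625000000059895/ 35937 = 7641845451764.47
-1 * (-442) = 442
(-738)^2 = 544644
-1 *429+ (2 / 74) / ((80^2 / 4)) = -25396799 / 59200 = -429.00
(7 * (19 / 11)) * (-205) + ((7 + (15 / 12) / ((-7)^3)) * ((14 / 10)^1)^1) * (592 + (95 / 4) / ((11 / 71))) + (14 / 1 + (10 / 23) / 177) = 848823826177 / 175541520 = 4835.46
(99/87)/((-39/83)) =-913/377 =-2.42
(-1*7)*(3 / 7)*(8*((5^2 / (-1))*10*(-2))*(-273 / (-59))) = -3276000 / 59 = -55525.42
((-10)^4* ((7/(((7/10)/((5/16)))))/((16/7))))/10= 21875/16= 1367.19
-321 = -321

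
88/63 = 1.40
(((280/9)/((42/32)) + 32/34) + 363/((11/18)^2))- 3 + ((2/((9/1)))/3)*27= 457001/459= 995.64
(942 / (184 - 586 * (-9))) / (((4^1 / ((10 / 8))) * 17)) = 2355 / 742288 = 0.00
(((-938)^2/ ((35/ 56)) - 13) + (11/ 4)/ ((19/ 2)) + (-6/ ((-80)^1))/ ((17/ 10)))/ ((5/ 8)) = 2252380.37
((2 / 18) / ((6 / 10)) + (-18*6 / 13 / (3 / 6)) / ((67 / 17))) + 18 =328517 / 23517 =13.97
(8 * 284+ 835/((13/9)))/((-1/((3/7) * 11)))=-174669/13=-13436.08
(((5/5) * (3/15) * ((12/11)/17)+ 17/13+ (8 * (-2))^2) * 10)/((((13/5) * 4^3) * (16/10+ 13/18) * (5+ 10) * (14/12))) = 140747895/369881512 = 0.38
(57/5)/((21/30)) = 16.29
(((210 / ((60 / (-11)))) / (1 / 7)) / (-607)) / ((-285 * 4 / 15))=-539 / 92264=-0.01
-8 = -8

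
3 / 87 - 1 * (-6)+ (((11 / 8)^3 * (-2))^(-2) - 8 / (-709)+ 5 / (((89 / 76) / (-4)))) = -35646822111773 / 3241830849169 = -11.00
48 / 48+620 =621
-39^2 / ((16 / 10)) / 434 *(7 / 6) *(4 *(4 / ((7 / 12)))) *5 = -76050 / 217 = -350.46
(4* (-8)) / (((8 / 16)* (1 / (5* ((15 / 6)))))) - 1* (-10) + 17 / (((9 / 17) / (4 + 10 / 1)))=-3064 / 9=-340.44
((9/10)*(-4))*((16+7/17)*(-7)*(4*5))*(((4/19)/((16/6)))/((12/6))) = 105462/323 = 326.51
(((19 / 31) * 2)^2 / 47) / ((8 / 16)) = 2888 / 45167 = 0.06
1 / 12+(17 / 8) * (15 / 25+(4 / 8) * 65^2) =1077701 / 240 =4490.42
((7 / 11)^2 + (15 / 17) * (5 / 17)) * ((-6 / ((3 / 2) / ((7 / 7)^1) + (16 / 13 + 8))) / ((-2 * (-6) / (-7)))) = 2114476 / 9756351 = 0.22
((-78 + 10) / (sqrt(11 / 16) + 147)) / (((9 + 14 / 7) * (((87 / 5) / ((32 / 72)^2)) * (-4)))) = 1066240 / 8933394987 - 5440 * sqrt(11) / 26800184961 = 0.00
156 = 156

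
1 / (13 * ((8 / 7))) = 7 / 104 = 0.07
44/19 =2.32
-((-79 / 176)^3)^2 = -243087455521 / 29721861554176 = -0.01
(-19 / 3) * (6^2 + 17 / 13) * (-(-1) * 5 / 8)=-46075 / 312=-147.68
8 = 8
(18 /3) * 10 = 60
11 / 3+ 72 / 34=295 / 51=5.78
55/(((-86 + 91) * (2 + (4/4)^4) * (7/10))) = 110/21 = 5.24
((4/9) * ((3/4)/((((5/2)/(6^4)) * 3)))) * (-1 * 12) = -3456/5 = -691.20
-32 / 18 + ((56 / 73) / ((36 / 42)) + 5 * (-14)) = -46570 / 657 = -70.88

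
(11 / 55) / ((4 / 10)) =1 / 2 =0.50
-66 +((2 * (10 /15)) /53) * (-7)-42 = -108.18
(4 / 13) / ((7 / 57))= 228 / 91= 2.51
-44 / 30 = -1.47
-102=-102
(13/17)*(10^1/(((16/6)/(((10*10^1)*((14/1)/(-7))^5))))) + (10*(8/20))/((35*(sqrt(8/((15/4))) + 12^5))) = -31693950809481696/3453827973001 - sqrt(30)/2031663513530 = -9176.47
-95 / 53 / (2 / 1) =-0.90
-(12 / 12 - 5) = 4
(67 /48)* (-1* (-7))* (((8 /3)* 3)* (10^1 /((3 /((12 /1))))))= 9380 /3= 3126.67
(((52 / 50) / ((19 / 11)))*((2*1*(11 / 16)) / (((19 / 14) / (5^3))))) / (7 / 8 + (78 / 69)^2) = 116496380 / 3289071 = 35.42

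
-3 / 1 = -3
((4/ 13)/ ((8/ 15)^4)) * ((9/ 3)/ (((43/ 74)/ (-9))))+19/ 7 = -348582673/ 2003456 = -173.99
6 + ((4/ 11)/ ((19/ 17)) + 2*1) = 1740/ 209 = 8.33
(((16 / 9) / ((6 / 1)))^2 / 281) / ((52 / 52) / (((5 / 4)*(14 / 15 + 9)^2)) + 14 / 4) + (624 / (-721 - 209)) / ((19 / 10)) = -6635338772272 / 18794232653787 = -0.35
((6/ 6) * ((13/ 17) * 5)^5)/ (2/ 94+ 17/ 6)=65440391250/ 228596977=286.27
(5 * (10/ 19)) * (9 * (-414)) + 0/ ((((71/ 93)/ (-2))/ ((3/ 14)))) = -186300/ 19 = -9805.26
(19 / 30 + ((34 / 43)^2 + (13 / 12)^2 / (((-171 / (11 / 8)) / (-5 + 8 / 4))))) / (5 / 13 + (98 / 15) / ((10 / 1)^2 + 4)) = 10155574507 / 3531087072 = 2.88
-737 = -737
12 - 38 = -26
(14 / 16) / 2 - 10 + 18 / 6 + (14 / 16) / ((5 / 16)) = -301 / 80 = -3.76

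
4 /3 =1.33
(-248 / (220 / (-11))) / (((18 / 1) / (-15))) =-31 / 3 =-10.33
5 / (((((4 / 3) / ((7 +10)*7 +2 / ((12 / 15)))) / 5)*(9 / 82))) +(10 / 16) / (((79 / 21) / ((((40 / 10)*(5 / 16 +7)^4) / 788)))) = 169380176142105 / 8159494144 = 20758.66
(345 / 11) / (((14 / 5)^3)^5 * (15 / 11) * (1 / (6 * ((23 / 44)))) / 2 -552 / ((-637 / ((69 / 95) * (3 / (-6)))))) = 586165191650390625 / 20711241384389425755292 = 0.00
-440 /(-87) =440 /87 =5.06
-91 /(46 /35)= -3185 /46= -69.24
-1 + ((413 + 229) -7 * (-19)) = 774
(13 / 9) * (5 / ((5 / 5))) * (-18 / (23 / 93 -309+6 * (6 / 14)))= 42315 / 99662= 0.42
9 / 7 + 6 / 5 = 87 / 35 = 2.49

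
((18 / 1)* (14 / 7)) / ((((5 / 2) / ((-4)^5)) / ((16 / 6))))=-196608 / 5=-39321.60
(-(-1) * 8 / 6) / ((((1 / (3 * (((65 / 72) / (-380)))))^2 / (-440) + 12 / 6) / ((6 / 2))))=-18590 / 198641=-0.09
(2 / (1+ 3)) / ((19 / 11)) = 11 / 38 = 0.29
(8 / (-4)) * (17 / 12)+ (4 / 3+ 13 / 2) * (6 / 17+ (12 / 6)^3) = 6385 / 102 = 62.60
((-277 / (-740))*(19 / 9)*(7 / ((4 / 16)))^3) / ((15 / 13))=15034.37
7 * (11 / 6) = 77 / 6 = 12.83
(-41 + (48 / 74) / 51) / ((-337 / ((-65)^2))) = 108924725 / 211973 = 513.86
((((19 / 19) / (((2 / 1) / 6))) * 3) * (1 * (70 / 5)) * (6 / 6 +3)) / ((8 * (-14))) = -9 / 2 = -4.50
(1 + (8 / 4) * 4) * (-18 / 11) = -14.73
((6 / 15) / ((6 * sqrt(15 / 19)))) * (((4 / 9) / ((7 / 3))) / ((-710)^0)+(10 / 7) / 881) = 3554 * sqrt(285) / 4162725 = 0.01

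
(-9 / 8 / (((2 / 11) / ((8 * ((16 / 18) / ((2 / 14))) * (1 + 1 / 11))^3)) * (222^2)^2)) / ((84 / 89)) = -71450624 / 165317867649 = -0.00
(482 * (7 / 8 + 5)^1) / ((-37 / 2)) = -11327 / 74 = -153.07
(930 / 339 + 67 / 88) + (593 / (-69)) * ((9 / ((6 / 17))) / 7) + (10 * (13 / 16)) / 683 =-3798562181 / 136684009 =-27.79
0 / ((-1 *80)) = 0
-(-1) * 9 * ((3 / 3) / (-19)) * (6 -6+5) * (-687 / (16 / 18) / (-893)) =-278235 / 135736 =-2.05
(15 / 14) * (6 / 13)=0.49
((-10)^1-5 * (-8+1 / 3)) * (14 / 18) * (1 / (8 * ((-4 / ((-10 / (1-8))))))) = -425 / 432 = -0.98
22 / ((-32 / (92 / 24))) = -253 / 96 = -2.64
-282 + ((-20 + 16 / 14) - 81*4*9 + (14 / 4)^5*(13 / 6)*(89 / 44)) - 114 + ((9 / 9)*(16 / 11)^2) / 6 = -223053683 / 216832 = -1028.69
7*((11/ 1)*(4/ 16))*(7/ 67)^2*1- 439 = -438.79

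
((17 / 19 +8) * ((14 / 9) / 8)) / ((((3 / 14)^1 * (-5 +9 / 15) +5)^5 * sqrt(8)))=62133378125 * sqrt(2) / 157963888138752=0.00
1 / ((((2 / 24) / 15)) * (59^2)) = 180 / 3481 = 0.05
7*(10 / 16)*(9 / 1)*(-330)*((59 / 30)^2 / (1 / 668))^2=-26021463231533 / 300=-86738210771.78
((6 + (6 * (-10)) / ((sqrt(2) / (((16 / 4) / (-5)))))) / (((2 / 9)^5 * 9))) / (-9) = -2187 * sqrt(2) / 4 - 2187 / 16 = -909.91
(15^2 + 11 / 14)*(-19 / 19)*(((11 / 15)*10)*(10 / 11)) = -31610 / 21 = -1505.24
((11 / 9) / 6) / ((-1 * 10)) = -11 / 540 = -0.02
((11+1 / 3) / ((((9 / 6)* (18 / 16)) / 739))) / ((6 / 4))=804032 / 243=3308.77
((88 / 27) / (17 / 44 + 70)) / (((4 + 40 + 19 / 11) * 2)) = 21296 / 42060357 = 0.00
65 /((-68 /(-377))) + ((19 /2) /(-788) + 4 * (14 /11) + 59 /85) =539530169 /1473560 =366.14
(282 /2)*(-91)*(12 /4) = -38493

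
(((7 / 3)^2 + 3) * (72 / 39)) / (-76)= -8 / 39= -0.21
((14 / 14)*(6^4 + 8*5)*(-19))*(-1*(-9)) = -228456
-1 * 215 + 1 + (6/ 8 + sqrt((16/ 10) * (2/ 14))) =-853/ 4 + 2 * sqrt(70)/ 35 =-212.77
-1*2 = -2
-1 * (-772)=772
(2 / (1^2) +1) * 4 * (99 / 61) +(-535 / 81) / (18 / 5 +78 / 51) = 39181433 / 2154276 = 18.19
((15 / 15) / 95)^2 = 1 / 9025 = 0.00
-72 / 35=-2.06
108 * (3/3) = 108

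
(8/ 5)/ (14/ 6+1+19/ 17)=408/ 1135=0.36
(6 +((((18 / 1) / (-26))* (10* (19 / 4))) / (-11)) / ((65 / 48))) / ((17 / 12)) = 183096 / 31603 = 5.79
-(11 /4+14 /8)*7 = -63 /2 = -31.50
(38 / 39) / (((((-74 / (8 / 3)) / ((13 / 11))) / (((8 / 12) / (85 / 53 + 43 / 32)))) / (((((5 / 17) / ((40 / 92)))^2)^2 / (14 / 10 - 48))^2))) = -3942958108898350 / 20803888774953394224939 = -0.00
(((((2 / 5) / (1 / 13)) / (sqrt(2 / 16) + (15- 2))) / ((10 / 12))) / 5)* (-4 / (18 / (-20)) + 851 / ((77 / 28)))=168059008 / 5572875- 3231904* sqrt(2) / 5572875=29.34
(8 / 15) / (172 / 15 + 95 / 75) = 8 / 191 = 0.04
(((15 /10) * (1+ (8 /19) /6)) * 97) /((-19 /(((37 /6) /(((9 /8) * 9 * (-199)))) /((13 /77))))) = 33715066 /226939401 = 0.15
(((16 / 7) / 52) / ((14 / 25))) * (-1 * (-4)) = 200 / 637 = 0.31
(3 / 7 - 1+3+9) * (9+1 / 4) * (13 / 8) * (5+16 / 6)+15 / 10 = 27689 / 21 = 1318.52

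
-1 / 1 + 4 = 3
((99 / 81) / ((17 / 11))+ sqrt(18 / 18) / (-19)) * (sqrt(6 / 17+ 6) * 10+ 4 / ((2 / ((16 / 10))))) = 20.97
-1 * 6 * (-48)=288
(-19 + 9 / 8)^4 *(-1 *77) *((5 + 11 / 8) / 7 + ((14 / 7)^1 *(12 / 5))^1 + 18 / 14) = -54998561.65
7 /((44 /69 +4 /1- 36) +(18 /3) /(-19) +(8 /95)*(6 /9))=-0.22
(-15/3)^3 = -125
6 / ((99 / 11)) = 2 / 3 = 0.67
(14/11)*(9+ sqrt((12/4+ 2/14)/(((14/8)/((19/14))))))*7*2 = 8*sqrt(1463)/11+ 1764/11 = 188.18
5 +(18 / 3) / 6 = 6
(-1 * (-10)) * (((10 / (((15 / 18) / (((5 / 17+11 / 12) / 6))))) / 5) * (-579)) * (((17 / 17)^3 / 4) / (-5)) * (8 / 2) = 47671 / 85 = 560.84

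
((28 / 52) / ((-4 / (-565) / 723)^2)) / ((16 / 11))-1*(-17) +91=12848849066349 / 3328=3860832051.19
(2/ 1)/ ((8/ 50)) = 25/ 2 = 12.50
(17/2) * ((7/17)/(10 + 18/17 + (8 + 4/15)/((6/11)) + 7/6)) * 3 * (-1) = -0.38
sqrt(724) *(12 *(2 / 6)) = 8 *sqrt(181) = 107.63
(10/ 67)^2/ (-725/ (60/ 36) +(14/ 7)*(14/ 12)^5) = -388800/ 7516709297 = -0.00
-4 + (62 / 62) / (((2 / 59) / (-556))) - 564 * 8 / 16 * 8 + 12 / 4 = -18659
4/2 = 2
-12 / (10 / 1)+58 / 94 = -137 / 235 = -0.58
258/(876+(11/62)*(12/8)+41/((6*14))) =167958/570767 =0.29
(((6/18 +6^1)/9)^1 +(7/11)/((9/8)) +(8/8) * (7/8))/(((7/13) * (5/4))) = 13247/4158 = 3.19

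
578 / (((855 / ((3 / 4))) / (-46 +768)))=5491 / 15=366.07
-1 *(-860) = 860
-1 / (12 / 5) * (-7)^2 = -245 / 12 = -20.42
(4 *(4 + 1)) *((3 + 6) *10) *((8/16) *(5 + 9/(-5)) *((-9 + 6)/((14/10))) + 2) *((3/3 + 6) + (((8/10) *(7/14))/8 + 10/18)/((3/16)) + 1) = -606400/21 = -28876.19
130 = 130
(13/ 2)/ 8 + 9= 157/ 16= 9.81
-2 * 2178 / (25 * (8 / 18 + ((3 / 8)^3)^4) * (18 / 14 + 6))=-6286182853902336 / 116825143213025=-53.81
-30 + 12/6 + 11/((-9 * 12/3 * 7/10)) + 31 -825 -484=-164611/126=-1306.44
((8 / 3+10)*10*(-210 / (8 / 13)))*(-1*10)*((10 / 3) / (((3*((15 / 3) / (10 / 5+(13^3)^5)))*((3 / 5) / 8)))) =590002726809086148740000 / 9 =65555858534342905415555.56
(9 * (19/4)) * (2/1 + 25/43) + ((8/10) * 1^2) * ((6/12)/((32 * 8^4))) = 1554923563/14090240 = 110.35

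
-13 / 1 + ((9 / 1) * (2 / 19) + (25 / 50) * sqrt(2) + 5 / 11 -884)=-187180 / 209 + sqrt(2) / 2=-894.89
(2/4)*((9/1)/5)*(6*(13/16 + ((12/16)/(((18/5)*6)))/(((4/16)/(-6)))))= -9/80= -0.11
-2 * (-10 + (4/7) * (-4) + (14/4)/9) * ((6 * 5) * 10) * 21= 149900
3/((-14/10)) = -2.14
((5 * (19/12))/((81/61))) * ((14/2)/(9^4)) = 40565/6377292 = 0.01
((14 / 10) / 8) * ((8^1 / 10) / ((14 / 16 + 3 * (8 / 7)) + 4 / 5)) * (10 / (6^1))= 196 / 4287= 0.05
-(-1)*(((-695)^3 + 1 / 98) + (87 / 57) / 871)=-544442783160359 / 1621802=-335702374.99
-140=-140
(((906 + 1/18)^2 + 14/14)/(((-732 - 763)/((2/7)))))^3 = -150541268232268930859081/38980977788339496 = -3861916.16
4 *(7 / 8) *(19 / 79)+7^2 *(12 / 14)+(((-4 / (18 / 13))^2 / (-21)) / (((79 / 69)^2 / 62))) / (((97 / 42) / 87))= -2416275427 / 3632262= -665.23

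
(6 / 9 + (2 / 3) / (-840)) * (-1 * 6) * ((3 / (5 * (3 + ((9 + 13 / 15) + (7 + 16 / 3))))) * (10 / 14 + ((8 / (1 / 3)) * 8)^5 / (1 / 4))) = -99279483833.01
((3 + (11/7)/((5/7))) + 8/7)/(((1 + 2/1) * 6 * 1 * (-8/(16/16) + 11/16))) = -0.05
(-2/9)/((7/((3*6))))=-0.57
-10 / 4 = -5 / 2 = -2.50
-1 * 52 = -52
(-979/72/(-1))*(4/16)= 979/288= 3.40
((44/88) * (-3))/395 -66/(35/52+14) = -2713569/602770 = -4.50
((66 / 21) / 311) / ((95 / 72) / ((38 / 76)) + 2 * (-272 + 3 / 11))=-8712 / 466232851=-0.00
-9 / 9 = -1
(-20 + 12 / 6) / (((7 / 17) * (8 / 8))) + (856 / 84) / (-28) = -12959 / 294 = -44.08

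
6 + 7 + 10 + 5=28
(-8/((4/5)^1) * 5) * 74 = -3700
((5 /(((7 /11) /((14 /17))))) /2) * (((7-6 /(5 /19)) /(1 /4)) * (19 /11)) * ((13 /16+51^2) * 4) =-62485129 /17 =-3675595.82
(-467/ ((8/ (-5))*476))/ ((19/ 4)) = 2335/ 18088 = 0.13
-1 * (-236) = 236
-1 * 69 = -69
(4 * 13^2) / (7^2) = 13.80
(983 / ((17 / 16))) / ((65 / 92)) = 1446976 / 1105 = 1309.48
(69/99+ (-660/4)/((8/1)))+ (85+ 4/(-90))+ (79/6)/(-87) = 7450381/114840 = 64.88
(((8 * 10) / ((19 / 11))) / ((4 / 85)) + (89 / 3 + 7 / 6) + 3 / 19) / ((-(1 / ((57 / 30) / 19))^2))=-115733 / 11400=-10.15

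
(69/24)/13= 23/104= 0.22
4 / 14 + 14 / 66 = 115 / 231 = 0.50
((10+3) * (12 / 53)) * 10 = 1560 / 53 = 29.43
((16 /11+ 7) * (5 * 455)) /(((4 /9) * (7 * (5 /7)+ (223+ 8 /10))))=732375 /3872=189.15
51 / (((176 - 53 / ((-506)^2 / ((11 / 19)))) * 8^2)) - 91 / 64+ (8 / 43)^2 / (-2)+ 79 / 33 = 17151577880443 / 17879535225024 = 0.96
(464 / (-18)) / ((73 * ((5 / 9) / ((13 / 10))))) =-1508 / 1825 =-0.83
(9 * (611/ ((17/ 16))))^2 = 7741184256/ 289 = 26786104.69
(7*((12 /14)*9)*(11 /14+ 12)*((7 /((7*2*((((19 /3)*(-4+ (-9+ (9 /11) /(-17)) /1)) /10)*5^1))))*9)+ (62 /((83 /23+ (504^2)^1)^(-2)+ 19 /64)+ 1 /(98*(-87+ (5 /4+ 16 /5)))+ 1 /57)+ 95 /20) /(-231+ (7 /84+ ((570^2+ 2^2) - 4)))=0.00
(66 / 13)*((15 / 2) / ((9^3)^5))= 55 / 297398301914493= 0.00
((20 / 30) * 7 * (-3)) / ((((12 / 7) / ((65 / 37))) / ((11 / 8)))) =-35035 / 1776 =-19.73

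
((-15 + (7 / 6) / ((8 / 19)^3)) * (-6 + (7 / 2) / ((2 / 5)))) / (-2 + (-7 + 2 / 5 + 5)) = -106315 / 221184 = -0.48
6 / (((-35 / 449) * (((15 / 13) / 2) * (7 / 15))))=-70044 / 245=-285.89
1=1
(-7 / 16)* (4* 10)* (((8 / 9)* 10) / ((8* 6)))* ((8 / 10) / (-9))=70 / 243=0.29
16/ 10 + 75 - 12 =323/ 5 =64.60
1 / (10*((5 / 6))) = 3 / 25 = 0.12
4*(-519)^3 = -559193436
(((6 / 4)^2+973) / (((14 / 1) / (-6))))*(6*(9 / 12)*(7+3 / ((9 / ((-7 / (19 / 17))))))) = -175545 / 19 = -9239.21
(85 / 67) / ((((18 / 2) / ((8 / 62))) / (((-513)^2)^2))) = 2616410407860 / 2077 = 1259706503.54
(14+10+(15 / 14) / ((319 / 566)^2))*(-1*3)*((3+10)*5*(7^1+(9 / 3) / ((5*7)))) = -188589666096 / 4986289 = -37821.65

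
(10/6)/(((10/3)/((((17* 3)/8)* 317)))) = 16167/16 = 1010.44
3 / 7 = 0.43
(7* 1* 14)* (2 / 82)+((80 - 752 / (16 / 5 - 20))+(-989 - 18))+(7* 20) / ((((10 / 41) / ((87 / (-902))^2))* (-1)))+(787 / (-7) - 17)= -30201071 / 29766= -1014.62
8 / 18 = 4 / 9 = 0.44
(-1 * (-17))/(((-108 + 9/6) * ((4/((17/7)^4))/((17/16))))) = -24137569/16365216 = -1.47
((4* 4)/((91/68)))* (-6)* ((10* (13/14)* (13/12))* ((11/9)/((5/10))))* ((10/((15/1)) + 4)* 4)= -6223360/189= -32927.83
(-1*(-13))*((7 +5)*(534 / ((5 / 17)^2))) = 24074856 / 25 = 962994.24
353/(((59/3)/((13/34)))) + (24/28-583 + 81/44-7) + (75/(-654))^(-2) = -97388413949/193077500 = -504.40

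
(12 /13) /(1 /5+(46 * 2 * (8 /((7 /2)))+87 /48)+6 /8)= 2240 /516997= 0.00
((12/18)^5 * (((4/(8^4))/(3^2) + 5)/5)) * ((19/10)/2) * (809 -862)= -46403567/6998400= -6.63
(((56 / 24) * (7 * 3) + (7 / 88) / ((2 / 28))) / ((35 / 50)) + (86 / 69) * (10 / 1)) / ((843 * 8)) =127595 / 10237392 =0.01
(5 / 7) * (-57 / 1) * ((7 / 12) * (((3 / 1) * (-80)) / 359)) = 5700 / 359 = 15.88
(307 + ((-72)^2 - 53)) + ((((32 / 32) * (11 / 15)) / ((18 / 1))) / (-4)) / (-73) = 428731931 / 78840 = 5438.00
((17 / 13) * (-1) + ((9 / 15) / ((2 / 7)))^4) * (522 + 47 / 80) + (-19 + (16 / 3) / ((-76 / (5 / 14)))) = 39259055385229 / 4149600000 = 9460.93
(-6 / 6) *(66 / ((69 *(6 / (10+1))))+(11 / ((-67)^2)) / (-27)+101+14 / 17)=-4908555595 / 47390373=-103.58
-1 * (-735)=735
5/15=1/3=0.33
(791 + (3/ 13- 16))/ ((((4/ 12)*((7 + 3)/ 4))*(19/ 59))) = 3567612/ 1235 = 2888.75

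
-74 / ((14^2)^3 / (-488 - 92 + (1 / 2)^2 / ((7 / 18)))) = 300107 / 52706752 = 0.01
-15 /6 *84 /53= -210 /53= -3.96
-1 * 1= -1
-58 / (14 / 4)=-116 / 7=-16.57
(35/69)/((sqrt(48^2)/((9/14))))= 5/736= 0.01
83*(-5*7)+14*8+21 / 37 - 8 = -103616 / 37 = -2800.43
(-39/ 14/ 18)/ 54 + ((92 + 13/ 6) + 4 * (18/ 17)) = 7587751/ 77112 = 98.40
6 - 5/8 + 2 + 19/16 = 137/16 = 8.56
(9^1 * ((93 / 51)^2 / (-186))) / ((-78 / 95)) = 2945 / 15028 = 0.20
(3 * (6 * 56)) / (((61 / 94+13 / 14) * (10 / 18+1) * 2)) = 35532 / 173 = 205.39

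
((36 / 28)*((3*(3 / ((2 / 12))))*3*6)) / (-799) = -8748 / 5593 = -1.56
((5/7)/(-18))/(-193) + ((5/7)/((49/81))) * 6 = 8442065/1191582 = 7.08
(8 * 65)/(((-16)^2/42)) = 1365/16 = 85.31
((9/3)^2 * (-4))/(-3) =12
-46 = -46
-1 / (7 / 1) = -0.14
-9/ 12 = -3/ 4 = -0.75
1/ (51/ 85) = 5/ 3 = 1.67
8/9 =0.89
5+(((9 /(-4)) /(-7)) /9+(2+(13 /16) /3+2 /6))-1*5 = 887 /336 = 2.64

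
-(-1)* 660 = 660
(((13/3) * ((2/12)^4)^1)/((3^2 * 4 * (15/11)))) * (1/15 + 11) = 11869/15746400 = 0.00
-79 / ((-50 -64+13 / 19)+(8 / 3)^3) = 40527 / 48403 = 0.84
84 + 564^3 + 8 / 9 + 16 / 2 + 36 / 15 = 8073280768 / 45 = 179406239.29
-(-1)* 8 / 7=8 / 7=1.14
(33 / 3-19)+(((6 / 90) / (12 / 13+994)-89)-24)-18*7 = -47920457 / 194010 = -247.00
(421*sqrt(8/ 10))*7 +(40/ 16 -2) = 1/ 2 +5894*sqrt(5)/ 5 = 2636.38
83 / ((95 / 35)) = 30.58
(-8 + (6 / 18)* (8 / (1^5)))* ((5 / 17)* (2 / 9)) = -160 / 459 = -0.35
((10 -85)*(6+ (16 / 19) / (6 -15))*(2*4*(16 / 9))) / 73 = -3232000 / 37449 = -86.30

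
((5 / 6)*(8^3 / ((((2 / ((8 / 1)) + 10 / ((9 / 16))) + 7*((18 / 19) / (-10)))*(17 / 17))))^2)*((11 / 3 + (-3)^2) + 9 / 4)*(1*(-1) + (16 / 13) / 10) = -434497742438400 / 45848604997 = -9476.79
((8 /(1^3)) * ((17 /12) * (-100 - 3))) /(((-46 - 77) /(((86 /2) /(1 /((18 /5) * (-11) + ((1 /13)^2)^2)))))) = -851574822778 /52695045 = -16160.43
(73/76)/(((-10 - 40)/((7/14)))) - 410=-410.01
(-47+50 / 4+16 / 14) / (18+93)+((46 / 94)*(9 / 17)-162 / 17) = -9.57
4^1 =4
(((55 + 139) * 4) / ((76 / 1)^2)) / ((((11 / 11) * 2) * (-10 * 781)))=-97 / 11277640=-0.00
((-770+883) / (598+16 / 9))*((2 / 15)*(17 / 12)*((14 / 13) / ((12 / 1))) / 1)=13447 / 4210440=0.00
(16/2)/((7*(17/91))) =104/17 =6.12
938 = 938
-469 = -469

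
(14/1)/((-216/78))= -91/18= -5.06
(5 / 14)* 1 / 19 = 5 / 266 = 0.02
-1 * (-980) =980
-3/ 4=-0.75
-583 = -583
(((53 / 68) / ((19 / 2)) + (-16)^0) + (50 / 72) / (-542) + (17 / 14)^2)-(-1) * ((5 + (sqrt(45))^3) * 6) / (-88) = 7522079627 / 3396980664-405 * sqrt(5) / 44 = -18.37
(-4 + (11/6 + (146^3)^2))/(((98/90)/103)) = 12826224253245405/14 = 916158875231814.64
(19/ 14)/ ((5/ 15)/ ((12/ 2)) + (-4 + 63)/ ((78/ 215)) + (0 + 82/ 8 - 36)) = 4446/ 448595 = 0.01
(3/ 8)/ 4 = 0.09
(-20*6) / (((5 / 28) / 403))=-270816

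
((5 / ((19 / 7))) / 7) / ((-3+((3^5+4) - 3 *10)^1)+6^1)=1 / 836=0.00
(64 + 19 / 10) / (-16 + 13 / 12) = -3954 / 895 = -4.42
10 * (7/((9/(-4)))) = -280/9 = -31.11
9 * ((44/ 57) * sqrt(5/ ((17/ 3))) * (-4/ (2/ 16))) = -4224 * sqrt(255)/ 323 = -208.83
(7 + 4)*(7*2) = 154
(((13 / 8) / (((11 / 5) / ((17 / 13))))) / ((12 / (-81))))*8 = -52.16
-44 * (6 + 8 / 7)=-2200 / 7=-314.29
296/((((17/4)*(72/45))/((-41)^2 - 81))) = 1184000/17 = 69647.06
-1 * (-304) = 304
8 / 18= 4 / 9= 0.44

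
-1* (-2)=2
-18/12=-3/2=-1.50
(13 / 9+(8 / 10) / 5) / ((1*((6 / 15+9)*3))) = 361 / 6345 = 0.06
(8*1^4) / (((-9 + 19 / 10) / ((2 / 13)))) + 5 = 4455 / 923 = 4.83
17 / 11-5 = -38 / 11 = -3.45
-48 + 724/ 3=580/ 3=193.33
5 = 5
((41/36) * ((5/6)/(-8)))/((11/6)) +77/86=113153/136224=0.83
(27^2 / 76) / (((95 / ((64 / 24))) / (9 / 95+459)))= 21196404 / 171475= 123.61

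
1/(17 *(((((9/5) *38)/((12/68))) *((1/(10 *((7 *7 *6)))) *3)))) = 2450/16473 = 0.15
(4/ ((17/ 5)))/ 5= 4/ 17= 0.24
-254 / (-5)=254 / 5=50.80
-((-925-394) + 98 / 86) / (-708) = -14167 / 7611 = -1.86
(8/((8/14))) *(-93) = -1302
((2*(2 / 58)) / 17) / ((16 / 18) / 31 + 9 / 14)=7812 / 1293139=0.01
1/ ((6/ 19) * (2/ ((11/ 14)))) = 209/ 168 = 1.24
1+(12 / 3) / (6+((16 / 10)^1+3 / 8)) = 479 / 319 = 1.50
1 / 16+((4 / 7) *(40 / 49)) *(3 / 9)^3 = 11821 / 148176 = 0.08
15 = 15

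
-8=-8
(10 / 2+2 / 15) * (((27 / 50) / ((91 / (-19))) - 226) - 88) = -15721343 / 9750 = -1612.45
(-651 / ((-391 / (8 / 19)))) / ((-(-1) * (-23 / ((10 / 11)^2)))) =-520800 / 20674907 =-0.03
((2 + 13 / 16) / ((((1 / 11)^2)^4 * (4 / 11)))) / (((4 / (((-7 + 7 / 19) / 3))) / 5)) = -4581127812.49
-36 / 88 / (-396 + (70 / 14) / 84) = 378 / 365849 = 0.00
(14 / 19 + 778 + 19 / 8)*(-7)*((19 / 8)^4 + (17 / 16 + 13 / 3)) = -203469.78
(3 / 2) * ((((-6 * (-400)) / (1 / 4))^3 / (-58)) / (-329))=663552000000 / 9541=69547426.89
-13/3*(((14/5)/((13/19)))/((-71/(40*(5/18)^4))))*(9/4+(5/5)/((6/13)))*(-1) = -4405625/16769916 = -0.26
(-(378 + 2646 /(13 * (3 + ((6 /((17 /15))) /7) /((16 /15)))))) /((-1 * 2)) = 3311721 /15301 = 216.44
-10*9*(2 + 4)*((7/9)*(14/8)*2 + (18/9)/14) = -1547.14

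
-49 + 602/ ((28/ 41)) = 1665/ 2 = 832.50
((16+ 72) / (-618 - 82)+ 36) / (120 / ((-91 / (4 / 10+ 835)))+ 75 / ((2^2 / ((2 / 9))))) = -489684 / 14980325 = -0.03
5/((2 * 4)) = 5/8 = 0.62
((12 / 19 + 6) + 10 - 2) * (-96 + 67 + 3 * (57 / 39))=-88960 / 247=-360.16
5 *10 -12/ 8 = 97/ 2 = 48.50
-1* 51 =-51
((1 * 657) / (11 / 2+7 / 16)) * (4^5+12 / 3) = 10806336 / 95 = 113750.91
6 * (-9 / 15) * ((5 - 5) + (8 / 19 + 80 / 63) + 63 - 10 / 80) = -618283 / 2660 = -232.44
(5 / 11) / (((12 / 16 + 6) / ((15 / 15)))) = 20 / 297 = 0.07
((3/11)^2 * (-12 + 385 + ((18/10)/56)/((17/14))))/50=0.55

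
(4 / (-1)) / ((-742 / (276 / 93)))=184 / 11501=0.02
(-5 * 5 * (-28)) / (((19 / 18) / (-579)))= -7295400 / 19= -383968.42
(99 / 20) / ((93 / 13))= 429 / 620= 0.69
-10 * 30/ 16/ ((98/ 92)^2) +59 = 101984/ 2401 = 42.48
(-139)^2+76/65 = 1255941/65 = 19322.17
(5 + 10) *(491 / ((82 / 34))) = 125205 / 41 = 3053.78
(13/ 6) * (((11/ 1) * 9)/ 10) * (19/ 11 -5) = -70.20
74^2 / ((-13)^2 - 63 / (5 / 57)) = -13690 / 1373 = -9.97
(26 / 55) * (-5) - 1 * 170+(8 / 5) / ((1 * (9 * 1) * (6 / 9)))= -28396 / 165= -172.10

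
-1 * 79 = -79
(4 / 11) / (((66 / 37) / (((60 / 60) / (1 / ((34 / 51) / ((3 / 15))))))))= 740 / 1089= 0.68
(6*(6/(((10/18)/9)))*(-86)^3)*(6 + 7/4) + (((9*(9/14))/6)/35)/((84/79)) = -78885771736761/27440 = -2874845908.77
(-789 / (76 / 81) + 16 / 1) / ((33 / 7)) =-438851 / 2508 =-174.98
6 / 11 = 0.55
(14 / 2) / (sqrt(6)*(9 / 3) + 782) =0.01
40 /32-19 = -71 /4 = -17.75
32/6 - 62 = -170/3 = -56.67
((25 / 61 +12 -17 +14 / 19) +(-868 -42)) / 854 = -75654 / 70699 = -1.07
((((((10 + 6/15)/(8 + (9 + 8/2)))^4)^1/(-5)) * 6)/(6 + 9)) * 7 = -14623232/434109375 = -0.03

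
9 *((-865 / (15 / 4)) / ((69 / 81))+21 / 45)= -279777 / 115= -2432.84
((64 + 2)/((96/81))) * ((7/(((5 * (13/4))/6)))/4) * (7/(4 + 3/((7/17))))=916839/41080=22.32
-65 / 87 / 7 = -65 / 609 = -0.11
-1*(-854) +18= 872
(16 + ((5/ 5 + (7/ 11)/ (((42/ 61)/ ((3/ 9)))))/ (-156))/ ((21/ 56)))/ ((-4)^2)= 185069/ 185328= 1.00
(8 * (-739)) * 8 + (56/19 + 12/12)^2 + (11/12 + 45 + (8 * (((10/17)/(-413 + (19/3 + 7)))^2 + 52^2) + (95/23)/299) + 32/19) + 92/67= -21228963325634389476439/829274829991911732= -25599.43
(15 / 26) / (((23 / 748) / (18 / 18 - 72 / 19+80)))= 8229870 / 5681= 1448.67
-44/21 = -2.10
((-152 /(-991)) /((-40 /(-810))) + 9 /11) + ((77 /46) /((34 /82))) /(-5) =132843613 /42622910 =3.12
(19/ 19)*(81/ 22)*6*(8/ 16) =243/ 22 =11.05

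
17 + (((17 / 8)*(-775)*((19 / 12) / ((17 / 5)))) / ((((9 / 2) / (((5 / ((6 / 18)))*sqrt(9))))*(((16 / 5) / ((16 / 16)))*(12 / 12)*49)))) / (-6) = 5679089 / 225792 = 25.15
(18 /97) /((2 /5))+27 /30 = 1323 /970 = 1.36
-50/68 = -25/34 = -0.74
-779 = -779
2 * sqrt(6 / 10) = 2 * sqrt(15) / 5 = 1.55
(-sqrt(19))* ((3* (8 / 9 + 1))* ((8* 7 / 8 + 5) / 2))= -34* sqrt(19)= -148.20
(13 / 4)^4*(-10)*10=-714025 / 64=-11156.64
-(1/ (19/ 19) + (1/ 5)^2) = -26/ 25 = -1.04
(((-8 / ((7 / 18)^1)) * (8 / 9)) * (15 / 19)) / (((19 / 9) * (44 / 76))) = -17280 / 1463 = -11.81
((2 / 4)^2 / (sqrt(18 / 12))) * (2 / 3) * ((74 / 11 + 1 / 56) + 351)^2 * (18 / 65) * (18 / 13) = 437070398769 * sqrt(6) / 160320160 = 6677.88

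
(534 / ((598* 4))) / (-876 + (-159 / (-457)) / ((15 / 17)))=-610095 / 2392907764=-0.00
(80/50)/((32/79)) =79/20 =3.95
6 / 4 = 3 / 2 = 1.50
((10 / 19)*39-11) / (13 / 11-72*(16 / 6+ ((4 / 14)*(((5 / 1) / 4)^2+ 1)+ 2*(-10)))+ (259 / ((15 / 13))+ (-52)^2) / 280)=8362200 / 1059439943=0.01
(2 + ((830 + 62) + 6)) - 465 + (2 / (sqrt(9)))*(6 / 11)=4789 / 11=435.36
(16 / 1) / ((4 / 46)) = 184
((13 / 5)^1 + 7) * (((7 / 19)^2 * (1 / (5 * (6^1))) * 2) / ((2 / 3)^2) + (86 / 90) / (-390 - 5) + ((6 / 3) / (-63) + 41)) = 9818636468 / 24954125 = 393.47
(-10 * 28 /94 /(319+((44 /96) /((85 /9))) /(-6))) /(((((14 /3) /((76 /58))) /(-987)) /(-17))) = -553492800 /12581041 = -43.99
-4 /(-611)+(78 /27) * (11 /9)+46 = 2451656 /49491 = 49.54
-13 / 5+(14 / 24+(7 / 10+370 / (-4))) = -5629 / 60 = -93.82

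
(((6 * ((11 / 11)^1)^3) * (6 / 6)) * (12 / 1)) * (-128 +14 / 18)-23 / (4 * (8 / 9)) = -293327 / 32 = -9166.47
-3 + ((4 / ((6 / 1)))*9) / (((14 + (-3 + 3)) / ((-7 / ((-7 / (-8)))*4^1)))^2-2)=-2925 / 463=-6.32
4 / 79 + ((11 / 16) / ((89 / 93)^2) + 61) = 618763709 / 10012144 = 61.80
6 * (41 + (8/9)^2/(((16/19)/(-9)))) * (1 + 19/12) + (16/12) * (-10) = 8843/18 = 491.28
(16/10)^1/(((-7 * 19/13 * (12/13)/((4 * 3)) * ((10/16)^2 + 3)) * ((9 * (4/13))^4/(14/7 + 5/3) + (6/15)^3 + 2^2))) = -169903676800/5696114236337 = -0.03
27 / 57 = 9 / 19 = 0.47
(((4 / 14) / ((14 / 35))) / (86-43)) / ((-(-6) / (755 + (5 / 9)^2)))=21850 / 10449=2.09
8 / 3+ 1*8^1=32 / 3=10.67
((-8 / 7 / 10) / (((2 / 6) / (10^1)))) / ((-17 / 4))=96 / 119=0.81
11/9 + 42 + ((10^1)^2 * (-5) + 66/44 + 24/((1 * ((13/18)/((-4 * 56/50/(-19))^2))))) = -23939417231/52796250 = -453.43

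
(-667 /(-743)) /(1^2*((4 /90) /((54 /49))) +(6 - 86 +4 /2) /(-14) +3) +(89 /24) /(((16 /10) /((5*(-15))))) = -605054421185 /3482851136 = -173.72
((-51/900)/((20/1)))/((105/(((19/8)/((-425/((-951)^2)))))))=1909291/14000000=0.14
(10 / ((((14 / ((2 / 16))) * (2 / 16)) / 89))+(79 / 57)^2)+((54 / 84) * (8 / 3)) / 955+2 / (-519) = 246078685994 / 3757484745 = 65.49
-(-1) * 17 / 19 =17 / 19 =0.89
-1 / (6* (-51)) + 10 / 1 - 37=-8261 / 306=-27.00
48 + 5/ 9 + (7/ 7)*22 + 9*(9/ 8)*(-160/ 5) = -2281/ 9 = -253.44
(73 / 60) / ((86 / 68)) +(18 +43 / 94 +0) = 588701 / 30315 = 19.42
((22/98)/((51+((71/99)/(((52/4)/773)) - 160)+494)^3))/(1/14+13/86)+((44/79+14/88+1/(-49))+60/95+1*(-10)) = -78376452129642833353398359/9037066067697541419183176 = -8.67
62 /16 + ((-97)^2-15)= 75183 /8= 9397.88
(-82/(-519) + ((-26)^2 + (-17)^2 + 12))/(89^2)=507145/4110999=0.12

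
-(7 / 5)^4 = -2401 / 625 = -3.84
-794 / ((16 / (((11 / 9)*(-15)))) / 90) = 81881.25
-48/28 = -12/7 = -1.71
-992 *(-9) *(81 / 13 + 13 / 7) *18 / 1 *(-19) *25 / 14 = -28091059200 / 637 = -44098994.03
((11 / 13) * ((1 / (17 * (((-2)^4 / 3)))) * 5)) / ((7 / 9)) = 0.06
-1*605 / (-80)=121 / 16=7.56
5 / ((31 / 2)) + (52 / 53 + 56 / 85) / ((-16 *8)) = 1384343 / 4468960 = 0.31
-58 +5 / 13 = -749 / 13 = -57.62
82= 82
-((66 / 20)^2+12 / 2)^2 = -2852721 / 10000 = -285.27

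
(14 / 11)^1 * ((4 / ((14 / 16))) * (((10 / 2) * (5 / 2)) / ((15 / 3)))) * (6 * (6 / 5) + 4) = 1792 / 11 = 162.91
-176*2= -352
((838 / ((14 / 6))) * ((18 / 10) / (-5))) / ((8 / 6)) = -96.97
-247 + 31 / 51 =-12566 / 51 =-246.39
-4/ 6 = -2/ 3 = -0.67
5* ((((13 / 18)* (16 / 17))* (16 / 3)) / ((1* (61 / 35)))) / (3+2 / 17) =291200 / 87291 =3.34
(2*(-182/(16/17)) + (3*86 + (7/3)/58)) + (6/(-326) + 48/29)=-7208089/56724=-127.07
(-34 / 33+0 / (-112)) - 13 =-463 / 33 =-14.03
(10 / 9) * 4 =40 / 9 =4.44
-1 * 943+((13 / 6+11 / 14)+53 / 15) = -32778 / 35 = -936.51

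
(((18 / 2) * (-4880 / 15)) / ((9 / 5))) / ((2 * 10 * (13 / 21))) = -1708 / 13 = -131.38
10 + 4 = 14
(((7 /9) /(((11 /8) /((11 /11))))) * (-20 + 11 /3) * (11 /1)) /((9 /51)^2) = -793016 /243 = -3263.44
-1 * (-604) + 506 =1110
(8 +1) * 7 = 63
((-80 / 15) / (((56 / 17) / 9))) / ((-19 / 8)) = 816 / 133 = 6.14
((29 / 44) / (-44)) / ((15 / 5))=-29 / 5808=-0.00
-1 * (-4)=4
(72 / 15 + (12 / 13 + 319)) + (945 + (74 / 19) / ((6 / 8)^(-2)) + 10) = 12665309 / 9880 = 1281.91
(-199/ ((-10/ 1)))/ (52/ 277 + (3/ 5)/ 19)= 90.74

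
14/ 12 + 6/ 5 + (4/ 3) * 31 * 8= 9991/ 30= 333.03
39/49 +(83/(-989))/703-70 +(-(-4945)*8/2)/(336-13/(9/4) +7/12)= -3818106469136/405716800447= -9.41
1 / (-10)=-1 / 10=-0.10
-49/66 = -0.74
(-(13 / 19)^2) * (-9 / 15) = 507 / 1805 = 0.28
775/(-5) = -155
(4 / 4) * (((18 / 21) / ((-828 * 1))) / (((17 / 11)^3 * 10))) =-0.00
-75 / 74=-1.01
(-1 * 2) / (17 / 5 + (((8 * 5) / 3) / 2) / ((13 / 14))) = -390 / 2063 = -0.19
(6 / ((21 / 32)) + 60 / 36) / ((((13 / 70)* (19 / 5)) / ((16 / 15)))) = 36320 / 2223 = 16.34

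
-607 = -607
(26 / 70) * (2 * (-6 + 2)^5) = -26624 / 35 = -760.69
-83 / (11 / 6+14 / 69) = -11454 / 281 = -40.76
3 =3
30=30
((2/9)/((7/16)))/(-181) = -0.00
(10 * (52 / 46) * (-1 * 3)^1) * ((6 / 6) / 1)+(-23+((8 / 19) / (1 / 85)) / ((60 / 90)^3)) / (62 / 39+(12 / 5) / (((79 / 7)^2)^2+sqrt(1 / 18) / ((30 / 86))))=18914351846597298 * sqrt(2) / 112209485084072303184347+71215008632768234711022663 / 2580818156933662973239981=27.59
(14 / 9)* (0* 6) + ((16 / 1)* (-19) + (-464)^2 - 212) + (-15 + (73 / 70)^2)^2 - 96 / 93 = 214972.52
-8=-8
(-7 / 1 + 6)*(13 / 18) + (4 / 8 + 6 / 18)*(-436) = -6553 / 18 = -364.06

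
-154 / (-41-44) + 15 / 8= 2507 / 680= 3.69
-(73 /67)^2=-5329 /4489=-1.19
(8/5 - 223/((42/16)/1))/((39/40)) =-70016/819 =-85.49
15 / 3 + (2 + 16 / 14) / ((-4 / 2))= 24 / 7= 3.43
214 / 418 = 107 / 209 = 0.51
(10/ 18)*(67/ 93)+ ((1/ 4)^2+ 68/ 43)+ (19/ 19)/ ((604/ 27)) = 181633205/ 86954256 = 2.09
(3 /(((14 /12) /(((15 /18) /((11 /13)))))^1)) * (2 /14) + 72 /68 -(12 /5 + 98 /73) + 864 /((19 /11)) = 31638536873 /63545405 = 497.89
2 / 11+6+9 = 167 / 11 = 15.18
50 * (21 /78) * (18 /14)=225 /13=17.31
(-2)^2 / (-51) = -0.08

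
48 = 48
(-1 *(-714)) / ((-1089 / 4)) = -952 / 363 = -2.62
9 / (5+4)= 1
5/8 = 0.62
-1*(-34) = 34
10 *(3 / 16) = 15 / 8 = 1.88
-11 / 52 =-0.21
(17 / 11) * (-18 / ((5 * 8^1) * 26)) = -153 / 5720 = -0.03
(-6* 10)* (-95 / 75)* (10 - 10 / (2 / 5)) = -1140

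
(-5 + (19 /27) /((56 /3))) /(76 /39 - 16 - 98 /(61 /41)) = 1983293 /31941840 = 0.06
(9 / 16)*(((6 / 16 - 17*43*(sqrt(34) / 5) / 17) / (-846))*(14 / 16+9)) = -237 / 96256+3397*sqrt(34) / 60160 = 0.33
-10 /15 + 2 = 4 /3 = 1.33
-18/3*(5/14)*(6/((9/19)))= -190/7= -27.14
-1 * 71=-71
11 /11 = 1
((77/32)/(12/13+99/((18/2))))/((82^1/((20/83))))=1001/1687888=0.00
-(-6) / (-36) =-1 / 6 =-0.17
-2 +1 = -1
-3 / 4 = -0.75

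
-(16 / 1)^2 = -256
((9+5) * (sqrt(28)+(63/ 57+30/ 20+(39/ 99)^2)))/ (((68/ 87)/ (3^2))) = 69567897/ 156332+5481 * sqrt(7)/ 17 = 1298.02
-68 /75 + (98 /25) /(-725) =-49594 /54375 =-0.91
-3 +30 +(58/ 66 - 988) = -31684/ 33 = -960.12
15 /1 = 15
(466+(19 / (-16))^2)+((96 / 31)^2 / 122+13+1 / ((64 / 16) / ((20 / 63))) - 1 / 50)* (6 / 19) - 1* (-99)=85409591482387 / 149694585600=570.56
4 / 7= 0.57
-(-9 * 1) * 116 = 1044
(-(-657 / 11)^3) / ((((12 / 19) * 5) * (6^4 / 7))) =155217783 / 425920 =364.43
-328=-328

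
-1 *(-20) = 20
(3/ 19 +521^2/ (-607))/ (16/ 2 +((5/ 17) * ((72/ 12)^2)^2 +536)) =-43822243/ 90695512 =-0.48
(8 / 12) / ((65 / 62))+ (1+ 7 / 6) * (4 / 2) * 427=120313 / 65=1850.97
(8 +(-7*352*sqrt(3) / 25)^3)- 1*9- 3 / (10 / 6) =-44879020032*sqrt(3) / 15625- 14 / 5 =-4974898.34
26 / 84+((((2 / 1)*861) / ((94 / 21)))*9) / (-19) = -6823009 / 37506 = -181.92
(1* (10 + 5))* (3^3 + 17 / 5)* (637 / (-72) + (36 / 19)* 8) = 8633 / 3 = 2877.67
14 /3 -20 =-46 /3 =-15.33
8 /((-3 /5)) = -40 /3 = -13.33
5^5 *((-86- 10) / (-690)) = 10000 / 23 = 434.78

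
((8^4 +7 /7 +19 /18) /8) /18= 73765 /2592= 28.46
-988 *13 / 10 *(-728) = 4675216 / 5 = 935043.20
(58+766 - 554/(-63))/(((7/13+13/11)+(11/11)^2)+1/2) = 15005276/58023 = 258.61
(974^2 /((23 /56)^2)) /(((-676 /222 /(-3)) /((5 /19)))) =2476727406720 /1698619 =1458082.95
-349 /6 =-58.17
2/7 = 0.29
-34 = -34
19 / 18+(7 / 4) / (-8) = 241 / 288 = 0.84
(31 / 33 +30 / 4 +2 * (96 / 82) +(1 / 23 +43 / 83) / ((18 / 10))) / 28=171908491 / 433923336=0.40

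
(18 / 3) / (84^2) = 1 / 1176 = 0.00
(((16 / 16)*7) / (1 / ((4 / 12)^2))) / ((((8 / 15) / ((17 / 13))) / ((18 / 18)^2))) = 595 / 312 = 1.91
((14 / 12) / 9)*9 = 1.17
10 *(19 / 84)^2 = 1805 / 3528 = 0.51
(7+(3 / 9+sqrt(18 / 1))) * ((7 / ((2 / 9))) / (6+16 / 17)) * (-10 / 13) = -40.41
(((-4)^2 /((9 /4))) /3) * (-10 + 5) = -11.85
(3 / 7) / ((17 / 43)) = 129 / 119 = 1.08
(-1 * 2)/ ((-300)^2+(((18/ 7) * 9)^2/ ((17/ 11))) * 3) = -833/ 37918026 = -0.00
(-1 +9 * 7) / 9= 62 / 9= 6.89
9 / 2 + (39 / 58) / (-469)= 61185 / 13601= 4.50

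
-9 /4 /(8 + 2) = -0.22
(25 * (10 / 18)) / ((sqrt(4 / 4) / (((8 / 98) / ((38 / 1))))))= 250 / 8379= 0.03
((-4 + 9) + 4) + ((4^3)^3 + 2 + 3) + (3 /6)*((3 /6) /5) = 5243161 /20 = 262158.05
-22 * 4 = -88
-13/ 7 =-1.86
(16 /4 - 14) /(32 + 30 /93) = -155 /501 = -0.31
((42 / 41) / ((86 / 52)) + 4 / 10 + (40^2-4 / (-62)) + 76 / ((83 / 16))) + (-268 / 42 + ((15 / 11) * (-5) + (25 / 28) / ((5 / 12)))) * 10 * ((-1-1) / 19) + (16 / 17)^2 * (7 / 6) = 15615899533795676 / 9589683452965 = 1628.41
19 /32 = 0.59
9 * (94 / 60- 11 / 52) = 3171 / 260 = 12.20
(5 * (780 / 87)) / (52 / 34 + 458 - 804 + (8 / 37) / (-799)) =-9607975 / 73831042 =-0.13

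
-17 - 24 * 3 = -89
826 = 826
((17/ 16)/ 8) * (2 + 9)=187/ 128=1.46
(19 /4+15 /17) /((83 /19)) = 7277 /5644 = 1.29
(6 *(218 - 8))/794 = 630/397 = 1.59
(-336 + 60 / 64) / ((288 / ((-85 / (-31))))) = -151895 / 47616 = -3.19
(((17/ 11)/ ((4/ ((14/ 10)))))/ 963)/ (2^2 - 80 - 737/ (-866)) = -7361/ 984831210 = -0.00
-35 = -35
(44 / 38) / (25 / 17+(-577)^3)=-187 / 31024155092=-0.00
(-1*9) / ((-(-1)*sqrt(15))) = -3*sqrt(15) / 5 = -2.32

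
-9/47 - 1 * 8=-385/47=-8.19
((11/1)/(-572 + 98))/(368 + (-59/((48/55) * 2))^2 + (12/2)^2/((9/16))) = -16896/1146395623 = -0.00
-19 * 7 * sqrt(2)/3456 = -133 * sqrt(2)/3456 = -0.05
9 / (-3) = -3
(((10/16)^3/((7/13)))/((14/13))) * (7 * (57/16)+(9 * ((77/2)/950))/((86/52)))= 10.59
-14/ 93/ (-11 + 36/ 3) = -14/ 93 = -0.15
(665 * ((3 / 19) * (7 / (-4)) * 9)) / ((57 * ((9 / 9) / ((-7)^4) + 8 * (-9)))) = 5294205 / 13138196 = 0.40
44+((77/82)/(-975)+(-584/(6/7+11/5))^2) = 33442872730627/915347550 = 36535.71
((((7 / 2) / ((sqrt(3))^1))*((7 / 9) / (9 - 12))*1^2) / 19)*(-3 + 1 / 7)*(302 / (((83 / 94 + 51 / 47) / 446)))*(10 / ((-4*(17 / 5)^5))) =-1384802125000*sqrt(3) / 80850917151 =-29.67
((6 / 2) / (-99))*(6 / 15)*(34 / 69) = -68 / 11385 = -0.01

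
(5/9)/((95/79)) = 79/171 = 0.46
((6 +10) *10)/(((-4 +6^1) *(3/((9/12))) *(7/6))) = 120/7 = 17.14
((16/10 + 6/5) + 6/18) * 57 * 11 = 9823/5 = 1964.60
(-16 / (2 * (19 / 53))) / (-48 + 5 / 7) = 2968 / 6289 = 0.47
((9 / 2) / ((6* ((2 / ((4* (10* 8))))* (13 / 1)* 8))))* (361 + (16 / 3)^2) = 17525 / 39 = 449.36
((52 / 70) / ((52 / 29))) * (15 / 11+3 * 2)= 2349 / 770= 3.05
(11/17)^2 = 121/289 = 0.42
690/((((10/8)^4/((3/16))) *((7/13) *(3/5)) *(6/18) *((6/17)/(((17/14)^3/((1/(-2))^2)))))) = 599346696/60025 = 9984.95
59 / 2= 29.50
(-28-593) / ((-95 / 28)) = 17388 / 95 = 183.03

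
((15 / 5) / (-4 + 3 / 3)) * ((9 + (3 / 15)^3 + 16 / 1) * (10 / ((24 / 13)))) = -6773 / 50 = -135.46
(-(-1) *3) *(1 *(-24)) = -72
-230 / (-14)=115 / 7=16.43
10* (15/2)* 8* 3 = 1800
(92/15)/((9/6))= 184/45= 4.09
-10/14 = -5/7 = -0.71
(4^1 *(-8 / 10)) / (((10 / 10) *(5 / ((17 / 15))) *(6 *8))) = -17 / 1125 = -0.02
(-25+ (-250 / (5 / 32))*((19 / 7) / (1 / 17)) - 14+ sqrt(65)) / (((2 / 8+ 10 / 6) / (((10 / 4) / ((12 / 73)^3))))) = -1005750936205 / 46368+ 1945085*sqrt(65) / 6624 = -21688258.36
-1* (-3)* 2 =6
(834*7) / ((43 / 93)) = 542934 / 43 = 12626.37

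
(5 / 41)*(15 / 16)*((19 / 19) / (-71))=-75 / 46576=-0.00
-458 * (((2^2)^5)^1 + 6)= -471740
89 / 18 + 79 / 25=3647 / 450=8.10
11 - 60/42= 67/7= 9.57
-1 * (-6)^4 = -1296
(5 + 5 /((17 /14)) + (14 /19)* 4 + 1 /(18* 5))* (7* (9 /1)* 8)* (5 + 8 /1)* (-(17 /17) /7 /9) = -18254756 /14535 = -1255.92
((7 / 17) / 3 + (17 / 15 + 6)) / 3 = 206 / 85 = 2.42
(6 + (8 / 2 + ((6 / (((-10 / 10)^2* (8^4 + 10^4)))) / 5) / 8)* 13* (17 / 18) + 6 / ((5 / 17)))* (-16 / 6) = -383186327 / 1902960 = -201.36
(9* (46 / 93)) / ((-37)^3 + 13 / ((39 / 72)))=-138 / 1569499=-0.00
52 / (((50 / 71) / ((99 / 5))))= 182754 / 125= 1462.03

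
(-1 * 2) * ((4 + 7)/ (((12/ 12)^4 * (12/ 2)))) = -11/ 3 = -3.67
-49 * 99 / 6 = -1617 / 2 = -808.50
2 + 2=4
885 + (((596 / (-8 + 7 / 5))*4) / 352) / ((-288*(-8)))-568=530246423 / 1672704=317.00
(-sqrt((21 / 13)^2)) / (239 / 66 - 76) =1386 / 62101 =0.02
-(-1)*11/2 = 11/2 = 5.50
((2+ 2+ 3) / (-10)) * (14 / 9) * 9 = -49 / 5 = -9.80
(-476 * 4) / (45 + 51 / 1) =-119 / 6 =-19.83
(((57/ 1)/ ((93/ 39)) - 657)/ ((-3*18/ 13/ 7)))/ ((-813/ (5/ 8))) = -1488305/ 1814616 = -0.82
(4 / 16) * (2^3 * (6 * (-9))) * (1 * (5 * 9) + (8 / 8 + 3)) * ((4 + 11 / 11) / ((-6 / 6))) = 26460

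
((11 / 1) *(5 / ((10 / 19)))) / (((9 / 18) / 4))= 836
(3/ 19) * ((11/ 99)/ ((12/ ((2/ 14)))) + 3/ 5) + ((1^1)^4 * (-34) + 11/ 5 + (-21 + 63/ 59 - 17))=-96947381/ 1412460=-68.64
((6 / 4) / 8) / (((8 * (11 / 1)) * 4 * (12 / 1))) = 1 / 22528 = 0.00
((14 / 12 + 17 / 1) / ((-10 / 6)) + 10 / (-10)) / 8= -119 / 80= -1.49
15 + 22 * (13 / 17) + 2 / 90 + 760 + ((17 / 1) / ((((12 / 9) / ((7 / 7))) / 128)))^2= 2038125122 / 765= 2664215.85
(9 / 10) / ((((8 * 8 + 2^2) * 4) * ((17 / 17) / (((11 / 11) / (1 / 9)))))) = 81 / 2720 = 0.03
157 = 157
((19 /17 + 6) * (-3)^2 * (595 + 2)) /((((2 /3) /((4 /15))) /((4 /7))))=5201064 /595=8741.28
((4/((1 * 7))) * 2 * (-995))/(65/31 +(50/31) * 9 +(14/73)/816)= -7349499840/107372839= -68.45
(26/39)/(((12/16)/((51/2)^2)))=578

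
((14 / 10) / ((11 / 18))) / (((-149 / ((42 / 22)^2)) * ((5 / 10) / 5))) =-111132 / 198319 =-0.56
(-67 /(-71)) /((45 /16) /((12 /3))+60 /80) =4288 /6603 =0.65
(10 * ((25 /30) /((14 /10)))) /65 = 25 /273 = 0.09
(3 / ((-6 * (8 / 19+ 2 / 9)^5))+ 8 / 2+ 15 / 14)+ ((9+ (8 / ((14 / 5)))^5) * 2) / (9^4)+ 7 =26968886769960848323 / 3551842170815400000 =7.59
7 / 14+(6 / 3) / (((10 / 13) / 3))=83 / 10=8.30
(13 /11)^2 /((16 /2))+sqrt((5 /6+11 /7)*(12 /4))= 2.86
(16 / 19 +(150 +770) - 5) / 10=17401 / 190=91.58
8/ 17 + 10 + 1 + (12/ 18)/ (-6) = 1738/ 153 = 11.36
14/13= 1.08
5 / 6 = 0.83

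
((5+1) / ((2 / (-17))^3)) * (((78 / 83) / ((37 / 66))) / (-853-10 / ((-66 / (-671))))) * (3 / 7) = 170721837 / 61567408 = 2.77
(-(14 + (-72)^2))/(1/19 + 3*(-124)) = 98762/7067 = 13.98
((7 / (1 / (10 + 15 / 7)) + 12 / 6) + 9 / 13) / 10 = 114 / 13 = 8.77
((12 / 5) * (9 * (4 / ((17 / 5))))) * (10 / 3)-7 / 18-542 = -140051 / 306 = -457.68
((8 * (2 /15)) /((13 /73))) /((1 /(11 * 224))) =2877952 /195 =14758.73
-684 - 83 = -767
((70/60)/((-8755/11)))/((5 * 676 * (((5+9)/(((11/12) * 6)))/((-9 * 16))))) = 363/14795950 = 0.00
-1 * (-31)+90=121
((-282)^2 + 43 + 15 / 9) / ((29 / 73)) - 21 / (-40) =697023347 / 3480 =200294.07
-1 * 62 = -62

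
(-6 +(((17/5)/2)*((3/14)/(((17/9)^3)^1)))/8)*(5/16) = -1939893/1035776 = -1.87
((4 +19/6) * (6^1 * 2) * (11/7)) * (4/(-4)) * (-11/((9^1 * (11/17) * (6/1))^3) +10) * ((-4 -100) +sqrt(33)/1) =213008657186/1515591 -8192640661 * sqrt(33)/6062364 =132781.78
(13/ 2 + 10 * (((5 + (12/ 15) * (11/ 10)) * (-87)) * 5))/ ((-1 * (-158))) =-51143/ 316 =-161.84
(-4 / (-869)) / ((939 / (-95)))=-380 / 815991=-0.00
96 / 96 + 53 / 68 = 121 / 68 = 1.78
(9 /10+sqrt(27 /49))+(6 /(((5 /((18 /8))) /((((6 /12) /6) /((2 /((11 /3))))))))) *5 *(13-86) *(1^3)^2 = -148.92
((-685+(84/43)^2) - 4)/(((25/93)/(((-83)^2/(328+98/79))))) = -4274831645341/80154150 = -53332.63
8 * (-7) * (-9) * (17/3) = 2856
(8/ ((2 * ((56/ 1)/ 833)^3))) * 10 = 8425795/ 64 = 131653.05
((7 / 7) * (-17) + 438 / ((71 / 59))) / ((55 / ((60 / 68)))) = 73905 / 13277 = 5.57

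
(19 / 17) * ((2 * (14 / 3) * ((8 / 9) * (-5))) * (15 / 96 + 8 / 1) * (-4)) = 77140 / 51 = 1512.55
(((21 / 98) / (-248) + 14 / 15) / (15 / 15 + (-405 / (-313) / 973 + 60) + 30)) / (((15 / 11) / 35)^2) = 12526971684689 / 1855753813440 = 6.75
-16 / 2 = -8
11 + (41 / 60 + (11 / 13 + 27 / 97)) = 969041 / 75660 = 12.81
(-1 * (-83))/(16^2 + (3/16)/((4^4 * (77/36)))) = 6544384/20185115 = 0.32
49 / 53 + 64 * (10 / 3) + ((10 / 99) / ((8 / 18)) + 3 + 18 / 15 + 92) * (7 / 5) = 349.26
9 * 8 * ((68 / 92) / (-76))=-306 / 437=-0.70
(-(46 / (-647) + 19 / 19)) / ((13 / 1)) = -601 / 8411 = -0.07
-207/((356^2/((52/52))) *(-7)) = 207/887152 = 0.00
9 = 9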